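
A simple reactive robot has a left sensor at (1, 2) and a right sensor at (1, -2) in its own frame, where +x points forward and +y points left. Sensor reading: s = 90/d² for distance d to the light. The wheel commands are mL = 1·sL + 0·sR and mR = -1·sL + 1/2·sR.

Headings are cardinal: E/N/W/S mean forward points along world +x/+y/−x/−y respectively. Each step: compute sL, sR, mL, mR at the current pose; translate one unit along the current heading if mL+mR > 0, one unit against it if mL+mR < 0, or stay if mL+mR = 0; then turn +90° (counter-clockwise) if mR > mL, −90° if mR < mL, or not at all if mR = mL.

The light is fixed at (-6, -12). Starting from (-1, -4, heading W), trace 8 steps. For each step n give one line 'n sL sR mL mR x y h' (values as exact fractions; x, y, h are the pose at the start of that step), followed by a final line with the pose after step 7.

0 45/26 45/58 45/26 -2025/1508 -1 -4 W
1 18/17 10/13 18/17 -149/221 -2 -4 N
2 45/73 45/37 45/73 -45/5402 -2 -3 E
3 90/113 90/73 90/113 -1485/8249 -1 -3 S
4 45/26 45/58 45/26 -2025/1508 -1 -4 W
5 18/17 10/13 18/17 -149/221 -2 -4 N
6 45/73 45/37 45/73 -45/5402 -2 -3 E
7 90/113 90/73 90/113 -1485/8249 -1 -3 S
final -1 -4 W

n=0: pose=(-1,-4,W); sL=45/26, sR=45/58; mL=45/26, mR=-2025/1508; mL+mR=45/116 → advance +1; mR−mL=-4635/1508 → turn -1·90°
n=1: pose=(-2,-4,N); sL=18/17, sR=10/13; mL=18/17, mR=-149/221; mL+mR=5/13 → advance +1; mR−mL=-383/221 → turn -1·90°
n=2: pose=(-2,-3,E); sL=45/73, sR=45/37; mL=45/73, mR=-45/5402; mL+mR=45/74 → advance +1; mR−mL=-3375/5402 → turn -1·90°
n=3: pose=(-1,-3,S); sL=90/113, sR=90/73; mL=90/113, mR=-1485/8249; mL+mR=45/73 → advance +1; mR−mL=-8055/8249 → turn -1·90°
n=4: pose=(-1,-4,W); sL=45/26, sR=45/58; mL=45/26, mR=-2025/1508; mL+mR=45/116 → advance +1; mR−mL=-4635/1508 → turn -1·90°
n=5: pose=(-2,-4,N); sL=18/17, sR=10/13; mL=18/17, mR=-149/221; mL+mR=5/13 → advance +1; mR−mL=-383/221 → turn -1·90°
n=6: pose=(-2,-3,E); sL=45/73, sR=45/37; mL=45/73, mR=-45/5402; mL+mR=45/74 → advance +1; mR−mL=-3375/5402 → turn -1·90°
n=7: pose=(-1,-3,S); sL=90/113, sR=90/73; mL=90/113, mR=-1485/8249; mL+mR=45/73 → advance +1; mR−mL=-8055/8249 → turn -1·90°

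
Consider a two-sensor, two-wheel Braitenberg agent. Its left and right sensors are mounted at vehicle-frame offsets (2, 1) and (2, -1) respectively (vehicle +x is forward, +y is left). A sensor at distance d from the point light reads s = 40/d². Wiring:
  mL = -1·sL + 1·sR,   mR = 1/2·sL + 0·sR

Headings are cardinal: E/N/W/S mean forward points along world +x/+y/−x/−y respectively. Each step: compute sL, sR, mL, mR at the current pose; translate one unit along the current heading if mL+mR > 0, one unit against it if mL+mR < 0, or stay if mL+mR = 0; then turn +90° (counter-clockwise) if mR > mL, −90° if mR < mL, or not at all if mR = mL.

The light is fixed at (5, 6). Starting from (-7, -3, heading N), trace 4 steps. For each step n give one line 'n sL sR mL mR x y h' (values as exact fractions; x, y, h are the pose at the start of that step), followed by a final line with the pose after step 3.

n=0: pose=(-7,-3,N); sL=20/109, sR=4/17; mL=96/1853, mR=10/109; mL+mR=266/1853 → advance +1; mR−mL=74/1853 → turn +1·90°
n=1: pose=(-7,-2,W); sL=40/277, sR=8/49; mL=256/13573, mR=20/277; mL+mR=1236/13573 → advance +1; mR−mL=724/13573 → turn +1·90°
n=2: pose=(-8,-2,S); sL=10/61, sR=5/37; mL=-65/2257, mR=5/61; mL+mR=120/2257 → advance +1; mR−mL=250/2257 → turn +1·90°
n=3: pose=(-8,-3,E); sL=8/37, sR=40/221; mL=-288/8177, mR=4/37; mL+mR=596/8177 → advance +1; mR−mL=1172/8177 → turn +1·90°

0 20/109 4/17 96/1853 10/109 -7 -3 N
1 40/277 8/49 256/13573 20/277 -7 -2 W
2 10/61 5/37 -65/2257 5/61 -8 -2 S
3 8/37 40/221 -288/8177 4/37 -8 -3 E
final -7 -3 N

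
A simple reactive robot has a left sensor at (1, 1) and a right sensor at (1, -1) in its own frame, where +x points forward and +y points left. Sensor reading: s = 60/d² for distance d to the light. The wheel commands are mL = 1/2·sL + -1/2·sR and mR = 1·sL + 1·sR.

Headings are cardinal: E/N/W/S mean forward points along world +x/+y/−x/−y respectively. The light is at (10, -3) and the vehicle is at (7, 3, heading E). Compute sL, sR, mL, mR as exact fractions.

left sensor world pos  = (8, 4); dL² = 53
right sensor world pos = (8, 2); dR² = 29
sL = 60/53 = 60/53
sR = 60/29 = 60/29
mL = 1/2·sL + -1/2·sR = -720/1537
mR = 1·sL + 1·sR = 4920/1537

60/53 60/29 -720/1537 4920/1537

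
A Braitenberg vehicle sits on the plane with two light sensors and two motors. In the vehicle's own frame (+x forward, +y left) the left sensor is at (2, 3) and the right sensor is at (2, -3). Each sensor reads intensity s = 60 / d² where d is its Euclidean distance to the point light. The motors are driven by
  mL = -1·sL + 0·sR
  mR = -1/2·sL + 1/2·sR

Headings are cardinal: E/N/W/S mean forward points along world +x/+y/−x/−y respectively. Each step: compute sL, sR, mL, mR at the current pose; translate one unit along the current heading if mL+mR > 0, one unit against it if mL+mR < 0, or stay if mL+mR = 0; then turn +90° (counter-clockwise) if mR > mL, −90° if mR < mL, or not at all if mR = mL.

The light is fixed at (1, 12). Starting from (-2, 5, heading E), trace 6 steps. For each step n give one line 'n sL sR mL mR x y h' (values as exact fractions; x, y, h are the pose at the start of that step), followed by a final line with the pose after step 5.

n=0: pose=(-2,5,E); sL=60/17, sR=60/101; mL=-60/17, mR=-2520/1717; mL+mR=-8580/1717 → advance -1; mR−mL=3540/1717 → turn +1·90°
n=1: pose=(-3,5,N); sL=30/37, sR=30/13; mL=-30/37, mR=360/481; mL+mR=-30/481 → advance -1; mR−mL=750/481 → turn +1·90°
n=2: pose=(-3,4,W); sL=60/157, sR=60/61; mL=-60/157, mR=2880/9577; mL+mR=-780/9577 → advance -1; mR−mL=6540/9577 → turn +1·90°
n=3: pose=(-2,4,S); sL=3/5, sR=15/34; mL=-3/5, mR=-27/340; mL+mR=-231/340 → advance -1; mR−mL=177/340 → turn +1·90°
n=4: pose=(-2,5,E); sL=60/17, sR=60/101; mL=-60/17, mR=-2520/1717; mL+mR=-8580/1717 → advance -1; mR−mL=3540/1717 → turn +1·90°
n=5: pose=(-3,5,N); sL=30/37, sR=30/13; mL=-30/37, mR=360/481; mL+mR=-30/481 → advance -1; mR−mL=750/481 → turn +1·90°

0 60/17 60/101 -60/17 -2520/1717 -2 5 E
1 30/37 30/13 -30/37 360/481 -3 5 N
2 60/157 60/61 -60/157 2880/9577 -3 4 W
3 3/5 15/34 -3/5 -27/340 -2 4 S
4 60/17 60/101 -60/17 -2520/1717 -2 5 E
5 30/37 30/13 -30/37 360/481 -3 5 N
final -3 4 W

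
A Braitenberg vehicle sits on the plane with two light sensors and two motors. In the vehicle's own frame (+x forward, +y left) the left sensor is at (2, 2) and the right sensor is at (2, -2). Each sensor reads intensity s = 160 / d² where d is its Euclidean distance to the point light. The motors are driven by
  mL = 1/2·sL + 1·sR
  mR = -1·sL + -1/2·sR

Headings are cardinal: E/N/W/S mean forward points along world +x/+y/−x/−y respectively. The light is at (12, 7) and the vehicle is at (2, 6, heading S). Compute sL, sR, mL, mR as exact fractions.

left sensor world pos  = (4, 4); dL² = 73
right sensor world pos = (0, 4); dR² = 153
sL = 160/73 = 160/73
sR = 160/153 = 160/153
mL = 1/2·sL + 1·sR = 23920/11169
mR = -1·sL + -1/2·sR = -30320/11169

160/73 160/153 23920/11169 -30320/11169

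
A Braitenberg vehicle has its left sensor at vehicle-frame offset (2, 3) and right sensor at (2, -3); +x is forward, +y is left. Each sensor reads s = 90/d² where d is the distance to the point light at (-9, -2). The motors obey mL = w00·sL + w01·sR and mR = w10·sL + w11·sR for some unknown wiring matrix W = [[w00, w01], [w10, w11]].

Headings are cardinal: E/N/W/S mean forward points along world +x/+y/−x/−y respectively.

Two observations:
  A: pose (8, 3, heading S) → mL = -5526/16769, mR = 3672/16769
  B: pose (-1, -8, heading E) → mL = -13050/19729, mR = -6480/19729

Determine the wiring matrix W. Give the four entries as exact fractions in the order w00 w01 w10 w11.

obs A: pose=(8,3,S) → sL=90/409, sR=18/41, mL=-5526/16769, mR=3672/16769
obs B: pose=(-1,-8,E) → sL=90/109, sR=90/181, mL=-13050/19729, mR=-6480/19729
sensor matrix S = [[90/409, 18/41], [90/109, 90/181]]; det S = -83728080/330835601
solve [mL_A; mL_B] = S·[w00; w01] and [mR_A; mR_B] = S·[w10; w11]:
  w00 = -1/2, w01 = -1/2, w10 = -1, w11 = 1

-1/2 -1/2 -1 1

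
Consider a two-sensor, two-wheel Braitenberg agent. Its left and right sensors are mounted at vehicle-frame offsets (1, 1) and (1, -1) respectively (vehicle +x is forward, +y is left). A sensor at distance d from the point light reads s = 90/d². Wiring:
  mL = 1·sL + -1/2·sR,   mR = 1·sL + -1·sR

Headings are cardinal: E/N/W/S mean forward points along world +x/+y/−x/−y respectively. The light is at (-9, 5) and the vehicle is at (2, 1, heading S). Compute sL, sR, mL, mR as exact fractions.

90/169 18/25 729/4225 -792/4225

left sensor world pos  = (3, 0); dL² = 169
right sensor world pos = (1, 0); dR² = 125
sL = 90/169 = 90/169
sR = 90/125 = 18/25
mL = 1·sL + -1/2·sR = 729/4225
mR = 1·sL + -1·sR = -792/4225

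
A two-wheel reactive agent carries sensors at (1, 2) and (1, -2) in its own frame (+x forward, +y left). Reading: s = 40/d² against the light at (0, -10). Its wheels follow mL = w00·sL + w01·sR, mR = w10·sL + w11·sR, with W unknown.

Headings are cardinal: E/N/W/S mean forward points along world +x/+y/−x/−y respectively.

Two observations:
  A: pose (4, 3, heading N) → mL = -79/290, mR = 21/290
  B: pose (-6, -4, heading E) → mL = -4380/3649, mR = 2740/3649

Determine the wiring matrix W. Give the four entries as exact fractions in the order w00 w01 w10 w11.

-1/2 -1 -1/2 1

obs A: pose=(4,3,N) → sL=1/5, sR=5/29, mL=-79/290, mR=21/290
obs B: pose=(-6,-4,E) → sL=40/89, sR=40/41, mL=-4380/3649, mR=2740/3649
sensor matrix S = [[1/5, 5/29], [40/89, 40/41]]; det S = 12448/105821
solve [mL_A; mL_B] = S·[w00; w01] and [mR_A; mR_B] = S·[w10; w11]:
  w00 = -1/2, w01 = -1, w10 = -1/2, w11 = 1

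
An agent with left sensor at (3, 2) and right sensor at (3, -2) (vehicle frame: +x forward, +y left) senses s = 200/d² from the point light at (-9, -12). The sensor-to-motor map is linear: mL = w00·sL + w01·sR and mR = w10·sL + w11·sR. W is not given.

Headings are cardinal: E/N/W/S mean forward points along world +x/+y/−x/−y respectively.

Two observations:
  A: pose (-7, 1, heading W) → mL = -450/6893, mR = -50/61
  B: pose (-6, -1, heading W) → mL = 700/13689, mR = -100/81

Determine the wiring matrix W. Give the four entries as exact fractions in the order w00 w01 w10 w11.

1/2 -1 -1/2 0

obs A: pose=(-7,1,W) → sL=100/61, sR=100/113, mL=-450/6893, mR=-50/61
obs B: pose=(-6,-1,W) → sL=200/81, sR=200/169, mL=700/13689, mR=-100/81
sensor matrix S = [[100/61, 100/113], [200/81, 200/169]]; det S = -23120000/94358277
solve [mL_A; mL_B] = S·[w00; w01] and [mR_A; mR_B] = S·[w10; w11]:
  w00 = 1/2, w01 = -1, w10 = -1/2, w11 = 0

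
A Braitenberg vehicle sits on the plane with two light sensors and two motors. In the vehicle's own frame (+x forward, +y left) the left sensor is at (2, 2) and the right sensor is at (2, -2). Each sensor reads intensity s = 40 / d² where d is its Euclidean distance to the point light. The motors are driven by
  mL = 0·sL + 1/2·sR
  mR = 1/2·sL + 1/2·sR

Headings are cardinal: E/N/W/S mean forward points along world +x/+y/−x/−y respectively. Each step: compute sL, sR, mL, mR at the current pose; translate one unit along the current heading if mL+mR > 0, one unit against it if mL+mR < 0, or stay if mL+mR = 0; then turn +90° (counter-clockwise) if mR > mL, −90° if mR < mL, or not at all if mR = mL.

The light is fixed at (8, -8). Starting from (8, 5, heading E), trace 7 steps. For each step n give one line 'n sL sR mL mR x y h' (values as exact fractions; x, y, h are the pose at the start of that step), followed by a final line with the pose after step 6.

n=0: pose=(8,5,E); sL=40/229, sR=8/25; mL=4/25, mR=1416/5725; mL+mR=2332/5725 → advance +1; mR−mL=20/229 → turn +1·90°
n=1: pose=(9,5,N); sL=20/113, sR=20/117; mL=10/117, mR=2300/13221; mL+mR=3430/13221 → advance +1; mR−mL=10/113 → turn +1·90°
n=2: pose=(9,6,W); sL=8/29, sR=40/257; mL=20/257, mR=1608/7453; mL+mR=2188/7453 → advance +1; mR−mL=4/29 → turn +1·90°
n=3: pose=(8,6,S); sL=10/37, sR=10/37; mL=5/37, mR=10/37; mL+mR=15/37 → advance +1; mR−mL=5/37 → turn +1·90°
n=4: pose=(8,5,E); sL=40/229, sR=8/25; mL=4/25, mR=1416/5725; mL+mR=2332/5725 → advance +1; mR−mL=20/229 → turn +1·90°
n=5: pose=(9,5,N); sL=20/113, sR=20/117; mL=10/117, mR=2300/13221; mL+mR=3430/13221 → advance +1; mR−mL=10/113 → turn +1·90°
n=6: pose=(9,6,W); sL=8/29, sR=40/257; mL=20/257, mR=1608/7453; mL+mR=2188/7453 → advance +1; mR−mL=4/29 → turn +1·90°

0 40/229 8/25 4/25 1416/5725 8 5 E
1 20/113 20/117 10/117 2300/13221 9 5 N
2 8/29 40/257 20/257 1608/7453 9 6 W
3 10/37 10/37 5/37 10/37 8 6 S
4 40/229 8/25 4/25 1416/5725 8 5 E
5 20/113 20/117 10/117 2300/13221 9 5 N
6 8/29 40/257 20/257 1608/7453 9 6 W
final 8 6 S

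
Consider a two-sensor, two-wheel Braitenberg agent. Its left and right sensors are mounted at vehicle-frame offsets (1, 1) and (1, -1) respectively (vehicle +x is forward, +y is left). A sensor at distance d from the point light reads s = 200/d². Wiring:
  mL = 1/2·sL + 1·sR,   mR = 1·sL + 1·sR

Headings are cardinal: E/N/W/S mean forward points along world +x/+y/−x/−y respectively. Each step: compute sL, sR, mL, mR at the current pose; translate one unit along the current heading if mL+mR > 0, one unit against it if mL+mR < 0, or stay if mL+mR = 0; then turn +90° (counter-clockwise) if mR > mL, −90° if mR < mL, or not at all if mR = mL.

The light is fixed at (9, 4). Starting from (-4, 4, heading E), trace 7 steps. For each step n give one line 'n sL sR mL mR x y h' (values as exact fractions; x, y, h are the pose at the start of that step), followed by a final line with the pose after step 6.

n=0: pose=(-4,4,E); sL=40/29, sR=40/29; mL=60/29, mR=80/29; mL+mR=140/29 → advance +1; mR−mL=20/29 → turn +1·90°
n=1: pose=(-3,4,N); sL=20/17, sR=100/61; mL=2310/1037, mR=2920/1037; mL+mR=5230/1037 → advance +1; mR−mL=10/17 → turn +1·90°
n=2: pose=(-3,5,W); sL=200/169, sR=200/173; mL=51100/29237, mR=68400/29237; mL+mR=119500/29237 → advance +1; mR−mL=100/169 → turn +1·90°
n=3: pose=(-4,5,S); sL=25/18, sR=50/49; mL=3025/1764, mR=2125/882; mL+mR=2425/588 → advance +1; mR−mL=25/36 → turn +1·90°
n=4: pose=(-4,4,E); sL=40/29, sR=40/29; mL=60/29, mR=80/29; mL+mR=140/29 → advance +1; mR−mL=20/29 → turn +1·90°
n=5: pose=(-3,4,N); sL=20/17, sR=100/61; mL=2310/1037, mR=2920/1037; mL+mR=5230/1037 → advance +1; mR−mL=10/17 → turn +1·90°
n=6: pose=(-3,5,W); sL=200/169, sR=200/173; mL=51100/29237, mR=68400/29237; mL+mR=119500/29237 → advance +1; mR−mL=100/169 → turn +1·90°

0 40/29 40/29 60/29 80/29 -4 4 E
1 20/17 100/61 2310/1037 2920/1037 -3 4 N
2 200/169 200/173 51100/29237 68400/29237 -3 5 W
3 25/18 50/49 3025/1764 2125/882 -4 5 S
4 40/29 40/29 60/29 80/29 -4 4 E
5 20/17 100/61 2310/1037 2920/1037 -3 4 N
6 200/169 200/173 51100/29237 68400/29237 -3 5 W
final -4 5 S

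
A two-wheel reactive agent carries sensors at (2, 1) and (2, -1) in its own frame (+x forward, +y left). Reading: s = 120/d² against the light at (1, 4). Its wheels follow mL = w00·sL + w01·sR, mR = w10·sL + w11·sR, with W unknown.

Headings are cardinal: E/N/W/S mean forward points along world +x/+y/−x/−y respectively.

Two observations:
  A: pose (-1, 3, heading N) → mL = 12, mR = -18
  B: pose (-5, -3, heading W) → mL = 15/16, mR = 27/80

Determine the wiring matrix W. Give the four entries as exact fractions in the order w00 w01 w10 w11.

1 0 1 -1/2

obs A: pose=(-1,3,N) → sL=12, sR=60, mL=12, mR=-18
obs B: pose=(-5,-3,W) → sL=15/16, sR=6/5, mL=15/16, mR=27/80
sensor matrix S = [[12, 60], [15/16, 6/5]]; det S = -837/20
solve [mL_A; mL_B] = S·[w00; w01] and [mR_A; mR_B] = S·[w10; w11]:
  w00 = 1, w01 = 0, w10 = 1, w11 = -1/2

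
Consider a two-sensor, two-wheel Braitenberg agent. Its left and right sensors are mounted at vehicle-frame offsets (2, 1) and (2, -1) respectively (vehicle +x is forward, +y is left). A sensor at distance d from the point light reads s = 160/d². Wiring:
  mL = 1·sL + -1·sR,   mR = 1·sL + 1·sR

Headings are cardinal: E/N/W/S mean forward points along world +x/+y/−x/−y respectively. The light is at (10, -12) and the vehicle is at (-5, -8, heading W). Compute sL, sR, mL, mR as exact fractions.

80/149 80/157 640/23393 24480/23393

left sensor world pos  = (-7, -9); dL² = 298
right sensor world pos = (-7, -7); dR² = 314
sL = 160/298 = 80/149
sR = 160/314 = 80/157
mL = 1·sL + -1·sR = 640/23393
mR = 1·sL + 1·sR = 24480/23393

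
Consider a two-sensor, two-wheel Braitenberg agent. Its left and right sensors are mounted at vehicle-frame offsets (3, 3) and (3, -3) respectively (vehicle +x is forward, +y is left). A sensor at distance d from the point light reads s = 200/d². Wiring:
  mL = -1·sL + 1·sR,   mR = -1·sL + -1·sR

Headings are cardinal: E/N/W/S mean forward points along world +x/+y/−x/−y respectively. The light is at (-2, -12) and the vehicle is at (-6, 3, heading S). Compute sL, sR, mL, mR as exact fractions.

40/29 200/193 -1920/5597 -13520/5597

left sensor world pos  = (-3, 0); dL² = 145
right sensor world pos = (-9, 0); dR² = 193
sL = 200/145 = 40/29
sR = 200/193 = 200/193
mL = -1·sL + 1·sR = -1920/5597
mR = -1·sL + -1·sR = -13520/5597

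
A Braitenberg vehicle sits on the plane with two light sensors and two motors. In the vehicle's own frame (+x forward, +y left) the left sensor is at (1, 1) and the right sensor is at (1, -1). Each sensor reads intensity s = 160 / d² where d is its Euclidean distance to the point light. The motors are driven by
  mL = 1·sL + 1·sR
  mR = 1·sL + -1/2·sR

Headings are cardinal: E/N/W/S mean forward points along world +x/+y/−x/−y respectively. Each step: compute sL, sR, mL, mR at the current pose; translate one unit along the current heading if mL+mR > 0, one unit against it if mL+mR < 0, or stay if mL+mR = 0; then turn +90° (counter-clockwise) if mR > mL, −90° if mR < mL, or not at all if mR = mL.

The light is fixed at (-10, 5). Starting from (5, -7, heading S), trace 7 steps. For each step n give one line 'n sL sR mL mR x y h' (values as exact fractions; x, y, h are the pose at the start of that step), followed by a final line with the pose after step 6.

0 32/85 32/73 5056/6205 976/6205 5 -7 S
1 20/49 8/17 732/833 144/833 5 -8 W
2 160/313 160/369 109120/115497 34000/115497 4 -8 N
3 80/173 80/197 29600/34081 8840/34081 4 -7 E
4 32/85 32/73 5056/6205 976/6205 5 -7 S
5 20/49 8/17 732/833 144/833 5 -8 W
6 160/313 160/369 109120/115497 34000/115497 4 -8 N
final 4 -7 E

n=0: pose=(5,-7,S); sL=32/85, sR=32/73; mL=5056/6205, mR=976/6205; mL+mR=6032/6205 → advance +1; mR−mL=-48/73 → turn -1·90°
n=1: pose=(5,-8,W); sL=20/49, sR=8/17; mL=732/833, mR=144/833; mL+mR=876/833 → advance +1; mR−mL=-12/17 → turn -1·90°
n=2: pose=(4,-8,N); sL=160/313, sR=160/369; mL=109120/115497, mR=34000/115497; mL+mR=143120/115497 → advance +1; mR−mL=-80/123 → turn -1·90°
n=3: pose=(4,-7,E); sL=80/173, sR=80/197; mL=29600/34081, mR=8840/34081; mL+mR=38440/34081 → advance +1; mR−mL=-120/197 → turn -1·90°
n=4: pose=(5,-7,S); sL=32/85, sR=32/73; mL=5056/6205, mR=976/6205; mL+mR=6032/6205 → advance +1; mR−mL=-48/73 → turn -1·90°
n=5: pose=(5,-8,W); sL=20/49, sR=8/17; mL=732/833, mR=144/833; mL+mR=876/833 → advance +1; mR−mL=-12/17 → turn -1·90°
n=6: pose=(4,-8,N); sL=160/313, sR=160/369; mL=109120/115497, mR=34000/115497; mL+mR=143120/115497 → advance +1; mR−mL=-80/123 → turn -1·90°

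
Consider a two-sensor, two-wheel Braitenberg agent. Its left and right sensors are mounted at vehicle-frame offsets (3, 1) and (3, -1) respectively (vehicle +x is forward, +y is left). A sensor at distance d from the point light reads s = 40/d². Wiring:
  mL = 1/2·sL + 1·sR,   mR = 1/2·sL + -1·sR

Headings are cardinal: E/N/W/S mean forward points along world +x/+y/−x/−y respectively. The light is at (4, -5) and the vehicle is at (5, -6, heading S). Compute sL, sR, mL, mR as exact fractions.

2 5/2 7/2 -3/2

left sensor world pos  = (6, -9); dL² = 20
right sensor world pos = (4, -9); dR² = 16
sL = 40/20 = 2
sR = 40/16 = 5/2
mL = 1/2·sL + 1·sR = 7/2
mR = 1/2·sL + -1·sR = -3/2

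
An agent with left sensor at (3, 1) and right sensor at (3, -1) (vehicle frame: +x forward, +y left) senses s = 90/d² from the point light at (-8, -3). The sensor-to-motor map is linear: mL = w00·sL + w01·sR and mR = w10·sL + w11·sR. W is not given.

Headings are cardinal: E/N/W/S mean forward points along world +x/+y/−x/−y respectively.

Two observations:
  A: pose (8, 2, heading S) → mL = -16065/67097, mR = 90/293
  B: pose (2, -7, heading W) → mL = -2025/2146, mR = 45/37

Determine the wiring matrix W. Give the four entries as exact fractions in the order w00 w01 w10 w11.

obs A: pose=(8,2,S) → sL=90/293, sR=90/229, mL=-16065/67097, mR=90/293
obs B: pose=(2,-7,W) → sL=45/37, sR=45/29, mL=-2025/2146, mR=45/37
sensor matrix S = [[90/293, 90/229], [45/37, 45/29]]; det S = -97200/71995081
solve [mL_A; mL_B] = S·[w00; w01] and [mR_A; mR_B] = S·[w10; w11]:
  w00 = 1/2, w01 = -1, w10 = 1, w11 = 0

1/2 -1 1 0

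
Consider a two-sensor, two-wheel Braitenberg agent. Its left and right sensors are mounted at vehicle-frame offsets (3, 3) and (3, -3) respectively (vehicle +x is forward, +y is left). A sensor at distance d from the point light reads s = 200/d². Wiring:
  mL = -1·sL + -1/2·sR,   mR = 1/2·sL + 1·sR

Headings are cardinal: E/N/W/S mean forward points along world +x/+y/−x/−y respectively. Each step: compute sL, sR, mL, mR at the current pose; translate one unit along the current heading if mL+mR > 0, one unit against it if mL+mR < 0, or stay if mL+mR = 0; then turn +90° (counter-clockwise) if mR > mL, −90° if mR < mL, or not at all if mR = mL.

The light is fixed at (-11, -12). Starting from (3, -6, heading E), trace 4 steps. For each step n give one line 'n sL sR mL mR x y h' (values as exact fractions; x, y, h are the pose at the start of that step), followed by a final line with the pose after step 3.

n=0: pose=(3,-6,E); sL=20/37, sR=100/149; mL=-4830/5513, mR=5190/5513; mL+mR=360/5513 → advance +1; mR−mL=10020/5513 → turn +1·90°
n=1: pose=(4,-6,N); sL=8/9, sR=40/81; mL=-92/81, mR=76/81; mL+mR=-16/81 → advance -1; mR−mL=56/27 → turn +1·90°
n=2: pose=(4,-7,W); sL=50/37, sR=25/26; mL=-3525/1924, mR=1575/962; mL+mR=-375/1924 → advance -1; mR−mL=6675/1924 → turn +1·90°
n=3: pose=(5,-7,S); sL=40/73, sR=200/173; mL=-14220/12629, mR=18060/12629; mL+mR=3840/12629 → advance +1; mR−mL=32280/12629 → turn +1·90°

0 20/37 100/149 -4830/5513 5190/5513 3 -6 E
1 8/9 40/81 -92/81 76/81 4 -6 N
2 50/37 25/26 -3525/1924 1575/962 4 -7 W
3 40/73 200/173 -14220/12629 18060/12629 5 -7 S
final 5 -8 E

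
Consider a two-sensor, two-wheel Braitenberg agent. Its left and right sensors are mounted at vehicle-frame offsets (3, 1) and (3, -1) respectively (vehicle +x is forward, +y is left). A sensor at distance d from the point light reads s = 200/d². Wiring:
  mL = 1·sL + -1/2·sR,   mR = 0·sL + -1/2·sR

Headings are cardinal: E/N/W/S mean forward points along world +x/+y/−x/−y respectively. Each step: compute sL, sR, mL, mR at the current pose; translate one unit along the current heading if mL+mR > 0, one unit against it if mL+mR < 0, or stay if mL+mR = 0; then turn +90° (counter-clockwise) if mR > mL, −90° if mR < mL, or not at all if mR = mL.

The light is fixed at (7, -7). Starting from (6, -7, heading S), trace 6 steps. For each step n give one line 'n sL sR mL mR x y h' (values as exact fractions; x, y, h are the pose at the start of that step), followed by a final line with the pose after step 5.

n=0: pose=(6,-7,S); sL=200/9, sR=200/13; mL=1700/117, mR=-100/13; mL+mR=800/117 → advance +1; mR−mL=-200/9 → turn -1·90°
n=1: pose=(6,-8,W); sL=10, sR=25/2; mL=15/4, mR=-25/4; mL+mR=-5/2 → advance -1; mR−mL=-10 → turn -1·90°
n=2: pose=(7,-8,N); sL=40, sR=40; mL=20, mR=-20; mL+mR=0 → advance +0; mR−mL=-40 → turn -1·90°
n=3: pose=(7,-8,E); sL=200/9, sR=200/13; mL=1700/117, mR=-100/13; mL+mR=800/117 → advance +1; mR−mL=-200/9 → turn -1·90°
n=4: pose=(8,-8,S); sL=10, sR=25/2; mL=15/4, mR=-25/4; mL+mR=-5/2 → advance -1; mR−mL=-10 → turn -1·90°
n=5: pose=(8,-7,W); sL=40, sR=40; mL=20, mR=-20; mL+mR=0 → advance +0; mR−mL=-40 → turn -1·90°

0 200/9 200/13 1700/117 -100/13 6 -7 S
1 10 25/2 15/4 -25/4 6 -8 W
2 40 40 20 -20 7 -8 N
3 200/9 200/13 1700/117 -100/13 7 -8 E
4 10 25/2 15/4 -25/4 8 -8 S
5 40 40 20 -20 8 -7 W
final 8 -7 N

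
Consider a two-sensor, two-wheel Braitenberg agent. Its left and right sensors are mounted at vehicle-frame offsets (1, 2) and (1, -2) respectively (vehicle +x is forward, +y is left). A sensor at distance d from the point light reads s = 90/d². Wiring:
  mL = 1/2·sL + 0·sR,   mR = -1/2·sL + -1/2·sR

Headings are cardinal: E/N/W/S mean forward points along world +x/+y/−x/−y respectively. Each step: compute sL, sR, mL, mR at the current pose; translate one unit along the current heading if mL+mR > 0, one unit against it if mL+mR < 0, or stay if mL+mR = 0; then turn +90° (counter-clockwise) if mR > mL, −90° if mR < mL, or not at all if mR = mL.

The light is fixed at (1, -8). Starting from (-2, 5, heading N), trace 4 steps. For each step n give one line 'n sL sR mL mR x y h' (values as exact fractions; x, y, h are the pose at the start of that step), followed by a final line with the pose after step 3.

0 90/221 90/197 45/221 -18810/43537 -2 5 N
1 9/20 45/52 9/40 -171/260 -2 4 E
2 18/25 90/157 9/25 -2538/3925 -3 4 S
3 45/73 9/25 45/146 -891/1825 -3 5 W
final -2 5 N

n=0: pose=(-2,5,N); sL=90/221, sR=90/197; mL=45/221, mR=-18810/43537; mL+mR=-45/197 → advance -1; mR−mL=-27675/43537 → turn -1·90°
n=1: pose=(-2,4,E); sL=9/20, sR=45/52; mL=9/40, mR=-171/260; mL+mR=-45/104 → advance -1; mR−mL=-459/520 → turn -1·90°
n=2: pose=(-3,4,S); sL=18/25, sR=90/157; mL=9/25, mR=-2538/3925; mL+mR=-45/157 → advance -1; mR−mL=-3951/3925 → turn -1·90°
n=3: pose=(-3,5,W); sL=45/73, sR=9/25; mL=45/146, mR=-891/1825; mL+mR=-9/50 → advance -1; mR−mL=-2907/3650 → turn -1·90°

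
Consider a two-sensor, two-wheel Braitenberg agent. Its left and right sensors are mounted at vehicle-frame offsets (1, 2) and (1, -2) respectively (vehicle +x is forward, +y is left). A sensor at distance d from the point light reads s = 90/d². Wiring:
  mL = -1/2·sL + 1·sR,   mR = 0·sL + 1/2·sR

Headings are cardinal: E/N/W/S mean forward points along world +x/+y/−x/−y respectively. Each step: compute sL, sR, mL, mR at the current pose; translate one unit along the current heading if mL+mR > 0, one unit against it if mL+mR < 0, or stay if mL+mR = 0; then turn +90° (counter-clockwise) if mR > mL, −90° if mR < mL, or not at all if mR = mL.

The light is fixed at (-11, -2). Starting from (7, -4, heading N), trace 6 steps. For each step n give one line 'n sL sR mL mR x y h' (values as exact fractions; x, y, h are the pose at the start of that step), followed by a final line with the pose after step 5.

n=0: pose=(7,-4,N); sL=90/257, sR=90/401; mL=5085/103057, mR=45/401; mL+mR=16650/103057 → advance +1; mR−mL=6480/103057 → turn +1·90°
n=1: pose=(7,-3,W); sL=45/149, sR=9/29; mL=1377/8642, mR=9/58; mL+mR=1359/4321 → advance +1; mR−mL=-18/4321 → turn -1·90°
n=2: pose=(6,-3,N); sL=2/5, sR=90/361; mL=89/1805, mR=45/361; mL+mR=314/1805 → advance +1; mR−mL=136/1805 → turn +1·90°
n=3: pose=(6,-2,W); sL=9/26, sR=9/26; mL=9/52, mR=9/52; mL+mR=9/26 → advance +1; mR−mL=0 → turn +0·90°
n=4: pose=(5,-2,W); sL=90/229, sR=90/229; mL=45/229, mR=45/229; mL+mR=90/229 → advance +1; mR−mL=0 → turn +0·90°
n=5: pose=(4,-2,W); sL=9/20, sR=9/20; mL=9/40, mR=9/40; mL+mR=9/20 → advance +1; mR−mL=0 → turn +0·90°

0 90/257 90/401 5085/103057 45/401 7 -4 N
1 45/149 9/29 1377/8642 9/58 7 -3 W
2 2/5 90/361 89/1805 45/361 6 -3 N
3 9/26 9/26 9/52 9/52 6 -2 W
4 90/229 90/229 45/229 45/229 5 -2 W
5 9/20 9/20 9/40 9/40 4 -2 W
final 3 -2 W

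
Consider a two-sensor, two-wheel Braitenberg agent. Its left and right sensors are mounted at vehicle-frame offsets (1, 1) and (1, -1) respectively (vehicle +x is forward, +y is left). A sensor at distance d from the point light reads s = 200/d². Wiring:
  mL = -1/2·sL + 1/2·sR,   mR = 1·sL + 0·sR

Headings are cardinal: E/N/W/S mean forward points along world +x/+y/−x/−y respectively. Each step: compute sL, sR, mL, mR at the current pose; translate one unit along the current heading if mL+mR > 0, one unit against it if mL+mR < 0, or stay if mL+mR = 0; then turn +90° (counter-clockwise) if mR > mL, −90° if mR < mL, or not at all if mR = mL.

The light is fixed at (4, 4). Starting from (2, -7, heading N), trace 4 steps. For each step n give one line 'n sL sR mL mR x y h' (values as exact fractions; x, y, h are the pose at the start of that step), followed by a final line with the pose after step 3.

0 200/109 200/101 800/11009 200/109 2 -7 N
1 20/13 20/9 40/117 20/13 2 -6 W
2 8/5 200/137 -48/685 8/5 1 -6 S
3 25/13 50/37 -275/962 25/13 1 -7 E
final 2 -7 N

n=0: pose=(2,-7,N); sL=200/109, sR=200/101; mL=800/11009, mR=200/109; mL+mR=21000/11009 → advance +1; mR−mL=19400/11009 → turn +1·90°
n=1: pose=(2,-6,W); sL=20/13, sR=20/9; mL=40/117, mR=20/13; mL+mR=220/117 → advance +1; mR−mL=140/117 → turn +1·90°
n=2: pose=(1,-6,S); sL=8/5, sR=200/137; mL=-48/685, mR=8/5; mL+mR=1048/685 → advance +1; mR−mL=1144/685 → turn +1·90°
n=3: pose=(1,-7,E); sL=25/13, sR=50/37; mL=-275/962, mR=25/13; mL+mR=1575/962 → advance +1; mR−mL=2125/962 → turn +1·90°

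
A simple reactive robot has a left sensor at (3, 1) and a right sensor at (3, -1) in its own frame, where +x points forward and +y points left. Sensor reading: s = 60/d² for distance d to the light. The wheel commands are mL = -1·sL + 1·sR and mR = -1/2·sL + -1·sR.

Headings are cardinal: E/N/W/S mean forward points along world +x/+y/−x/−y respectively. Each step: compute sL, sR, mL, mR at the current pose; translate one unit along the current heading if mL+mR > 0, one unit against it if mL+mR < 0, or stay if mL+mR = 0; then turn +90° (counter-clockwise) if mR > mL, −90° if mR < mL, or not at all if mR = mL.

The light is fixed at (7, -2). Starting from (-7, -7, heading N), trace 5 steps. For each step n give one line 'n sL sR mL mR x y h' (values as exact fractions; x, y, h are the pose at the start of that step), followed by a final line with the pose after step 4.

0 60/229 60/173 3360/39617 -18930/39617 -7 -7 N
1 30/73 6/17 -72/1241 -693/1241 -7 -8 E
2 60/277 60/337 -3600/93349 -26730/93349 -8 -8 S
3 1/6 3/17 1/102 -53/204 -8 -7 W
4 60/229 60/173 3360/39617 -18930/39617 -7 -7 N
final -7 -8 E

n=0: pose=(-7,-7,N); sL=60/229, sR=60/173; mL=3360/39617, mR=-18930/39617; mL+mR=-90/229 → advance -1; mR−mL=-22290/39617 → turn -1·90°
n=1: pose=(-7,-8,E); sL=30/73, sR=6/17; mL=-72/1241, mR=-693/1241; mL+mR=-45/73 → advance -1; mR−mL=-621/1241 → turn -1·90°
n=2: pose=(-8,-8,S); sL=60/277, sR=60/337; mL=-3600/93349, mR=-26730/93349; mL+mR=-90/277 → advance -1; mR−mL=-23130/93349 → turn -1·90°
n=3: pose=(-8,-7,W); sL=1/6, sR=3/17; mL=1/102, mR=-53/204; mL+mR=-1/4 → advance -1; mR−mL=-55/204 → turn -1·90°
n=4: pose=(-7,-7,N); sL=60/229, sR=60/173; mL=3360/39617, mR=-18930/39617; mL+mR=-90/229 → advance -1; mR−mL=-22290/39617 → turn -1·90°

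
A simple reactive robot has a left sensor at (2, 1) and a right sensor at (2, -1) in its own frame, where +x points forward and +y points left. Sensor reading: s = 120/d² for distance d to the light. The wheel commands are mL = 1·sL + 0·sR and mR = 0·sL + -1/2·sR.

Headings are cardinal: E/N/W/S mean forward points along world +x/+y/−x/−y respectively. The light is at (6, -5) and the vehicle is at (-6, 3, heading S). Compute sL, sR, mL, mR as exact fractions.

left sensor world pos  = (-5, 1); dL² = 157
right sensor world pos = (-7, 1); dR² = 205
sL = 120/157 = 120/157
sR = 120/205 = 24/41
mL = 1·sL + 0·sR = 120/157
mR = 0·sL + -1/2·sR = -12/41

120/157 24/41 120/157 -12/41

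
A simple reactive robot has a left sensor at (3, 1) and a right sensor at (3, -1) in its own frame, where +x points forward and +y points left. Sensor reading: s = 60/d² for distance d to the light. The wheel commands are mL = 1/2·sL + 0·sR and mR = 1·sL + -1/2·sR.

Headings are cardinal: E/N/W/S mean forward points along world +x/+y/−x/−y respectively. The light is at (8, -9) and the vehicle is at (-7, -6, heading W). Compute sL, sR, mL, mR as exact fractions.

15/82 3/17 15/164 66/697

left sensor world pos  = (-10, -7); dL² = 328
right sensor world pos = (-10, -5); dR² = 340
sL = 60/328 = 15/82
sR = 60/340 = 3/17
mL = 1/2·sL + 0·sR = 15/164
mR = 1·sL + -1/2·sR = 66/697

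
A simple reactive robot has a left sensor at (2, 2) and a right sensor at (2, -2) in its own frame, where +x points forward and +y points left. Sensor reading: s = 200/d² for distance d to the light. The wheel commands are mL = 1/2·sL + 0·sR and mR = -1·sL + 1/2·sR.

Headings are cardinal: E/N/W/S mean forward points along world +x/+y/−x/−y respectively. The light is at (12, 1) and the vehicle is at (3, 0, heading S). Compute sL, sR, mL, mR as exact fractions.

100/29 20/13 50/29 -1010/377

left sensor world pos  = (5, -2); dL² = 58
right sensor world pos = (1, -2); dR² = 130
sL = 200/58 = 100/29
sR = 200/130 = 20/13
mL = 1/2·sL + 0·sR = 50/29
mR = -1·sL + 1/2·sR = -1010/377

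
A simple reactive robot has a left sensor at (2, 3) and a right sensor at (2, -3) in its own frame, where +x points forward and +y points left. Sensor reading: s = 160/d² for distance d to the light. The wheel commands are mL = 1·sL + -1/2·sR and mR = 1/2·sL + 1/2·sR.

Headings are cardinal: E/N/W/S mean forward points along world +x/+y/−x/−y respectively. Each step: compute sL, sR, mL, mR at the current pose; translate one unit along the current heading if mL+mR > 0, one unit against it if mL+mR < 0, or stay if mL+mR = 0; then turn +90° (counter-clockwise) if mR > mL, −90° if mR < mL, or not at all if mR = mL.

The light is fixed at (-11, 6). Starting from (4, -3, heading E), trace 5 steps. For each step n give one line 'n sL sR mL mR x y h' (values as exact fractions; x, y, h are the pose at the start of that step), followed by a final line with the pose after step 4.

0 32/65 160/433 8656/28145 12128/28145 4 -3 E
1 80/109 16/41 2408/4469 2512/4469 5 -3 N
2 160/317 160/221 10000/70057 43040/70057 5 -2 W
3 20/53 40/61 160/3233 1670/3233 4 -2 S
4 32/65 160/433 8656/28145 12128/28145 4 -3 E
final 5 -3 N

n=0: pose=(4,-3,E); sL=32/65, sR=160/433; mL=8656/28145, mR=12128/28145; mL+mR=48/65 → advance +1; mR−mL=3472/28145 → turn +1·90°
n=1: pose=(5,-3,N); sL=80/109, sR=16/41; mL=2408/4469, mR=2512/4469; mL+mR=120/109 → advance +1; mR−mL=104/4469 → turn +1·90°
n=2: pose=(5,-2,W); sL=160/317, sR=160/221; mL=10000/70057, mR=43040/70057; mL+mR=240/317 → advance +1; mR−mL=33040/70057 → turn +1·90°
n=3: pose=(4,-2,S); sL=20/53, sR=40/61; mL=160/3233, mR=1670/3233; mL+mR=30/53 → advance +1; mR−mL=1510/3233 → turn +1·90°
n=4: pose=(4,-3,E); sL=32/65, sR=160/433; mL=8656/28145, mR=12128/28145; mL+mR=48/65 → advance +1; mR−mL=3472/28145 → turn +1·90°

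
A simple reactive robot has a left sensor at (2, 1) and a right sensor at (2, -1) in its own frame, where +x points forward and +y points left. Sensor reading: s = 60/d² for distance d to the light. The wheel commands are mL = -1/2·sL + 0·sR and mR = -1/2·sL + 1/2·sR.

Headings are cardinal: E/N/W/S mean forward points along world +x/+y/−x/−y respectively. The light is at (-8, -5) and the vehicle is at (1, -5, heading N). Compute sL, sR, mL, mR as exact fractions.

15/17 15/26 -15/34 -135/884

left sensor world pos  = (0, -3); dL² = 68
right sensor world pos = (2, -3); dR² = 104
sL = 60/68 = 15/17
sR = 60/104 = 15/26
mL = -1/2·sL + 0·sR = -15/34
mR = -1/2·sL + 1/2·sR = -135/884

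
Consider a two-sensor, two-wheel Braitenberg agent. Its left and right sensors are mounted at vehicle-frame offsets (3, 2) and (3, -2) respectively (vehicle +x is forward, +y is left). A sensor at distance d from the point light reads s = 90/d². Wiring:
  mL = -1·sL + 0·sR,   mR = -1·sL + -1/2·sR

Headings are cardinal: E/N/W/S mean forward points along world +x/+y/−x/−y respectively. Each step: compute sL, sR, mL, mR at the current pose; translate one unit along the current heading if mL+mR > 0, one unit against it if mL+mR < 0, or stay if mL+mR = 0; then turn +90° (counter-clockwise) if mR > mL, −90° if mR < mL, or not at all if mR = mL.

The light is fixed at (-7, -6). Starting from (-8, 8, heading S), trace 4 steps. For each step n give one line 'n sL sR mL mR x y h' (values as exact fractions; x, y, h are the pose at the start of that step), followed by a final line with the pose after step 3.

n=0: pose=(-8,8,S); sL=45/61, sR=9/13; mL=-45/61, mR=-1719/1586; mL+mR=-2889/1586 → advance -1; mR−mL=-9/26 → turn -1·90°
n=1: pose=(-8,9,W); sL=18/37, sR=18/61; mL=-18/37, mR=-1431/2257; mL+mR=-2529/2257 → advance -1; mR−mL=-9/61 → turn -1·90°
n=2: pose=(-7,9,N); sL=45/164, sR=45/164; mL=-45/164, mR=-135/328; mL+mR=-225/328 → advance -1; mR−mL=-45/328 → turn -1·90°
n=3: pose=(-7,8,E); sL=18/53, sR=10/17; mL=-18/53, mR=-571/901; mL+mR=-877/901 → advance -1; mR−mL=-5/17 → turn -1·90°

0 45/61 9/13 -45/61 -1719/1586 -8 8 S
1 18/37 18/61 -18/37 -1431/2257 -8 9 W
2 45/164 45/164 -45/164 -135/328 -7 9 N
3 18/53 10/17 -18/53 -571/901 -7 8 E
final -8 8 S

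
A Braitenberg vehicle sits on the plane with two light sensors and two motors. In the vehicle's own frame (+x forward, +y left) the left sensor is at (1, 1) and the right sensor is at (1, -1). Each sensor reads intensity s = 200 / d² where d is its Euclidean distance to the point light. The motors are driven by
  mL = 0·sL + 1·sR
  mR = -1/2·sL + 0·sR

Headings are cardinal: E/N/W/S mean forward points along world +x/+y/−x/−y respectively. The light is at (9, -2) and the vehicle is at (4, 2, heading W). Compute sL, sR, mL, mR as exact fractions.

left sensor world pos  = (3, 1); dL² = 45
right sensor world pos = (3, 3); dR² = 61
sL = 200/45 = 40/9
sR = 200/61 = 200/61
mL = 0·sL + 1·sR = 200/61
mR = -1/2·sL + 0·sR = -20/9

40/9 200/61 200/61 -20/9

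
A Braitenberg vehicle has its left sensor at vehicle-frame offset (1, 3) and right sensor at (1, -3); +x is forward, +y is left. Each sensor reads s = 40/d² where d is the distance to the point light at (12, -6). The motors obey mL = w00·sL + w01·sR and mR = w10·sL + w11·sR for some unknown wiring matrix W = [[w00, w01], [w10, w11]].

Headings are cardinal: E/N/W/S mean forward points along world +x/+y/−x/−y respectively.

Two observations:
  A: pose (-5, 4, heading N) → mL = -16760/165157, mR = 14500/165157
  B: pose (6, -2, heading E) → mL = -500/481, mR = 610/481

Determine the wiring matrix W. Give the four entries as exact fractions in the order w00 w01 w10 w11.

-1/2 -1/2 -1/2 1

obs A: pose=(-5,4,N) → sL=40/521, sR=40/317, mL=-16760/165157, mR=14500/165157
obs B: pose=(6,-2,E) → sL=20/37, sR=20/13, mL=-500/481, mR=610/481
sensor matrix S = [[40/521, 40/317], [20/37, 20/13]]; det S = 3964800/79440517
solve [mL_A; mL_B] = S·[w00; w01] and [mR_A; mR_B] = S·[w10; w11]:
  w00 = -1/2, w01 = -1/2, w10 = -1/2, w11 = 1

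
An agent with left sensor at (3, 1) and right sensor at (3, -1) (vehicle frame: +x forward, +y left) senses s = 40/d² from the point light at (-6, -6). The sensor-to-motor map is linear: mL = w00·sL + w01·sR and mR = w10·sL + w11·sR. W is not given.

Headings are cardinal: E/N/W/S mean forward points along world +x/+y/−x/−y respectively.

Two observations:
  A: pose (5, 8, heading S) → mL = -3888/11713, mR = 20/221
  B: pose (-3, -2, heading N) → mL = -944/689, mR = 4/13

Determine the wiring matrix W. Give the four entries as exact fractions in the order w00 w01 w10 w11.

obs A: pose=(5,8,S) → sL=8/53, sR=40/221, mL=-3888/11713, mR=20/221
obs B: pose=(-3,-2,N) → sL=40/53, sR=8/13, mL=-944/689, mR=4/13
sensor matrix S = [[8/53, 40/221], [40/53, 8/13]]; det S = -512/11713
solve [mL_A; mL_B] = S·[w00; w01] and [mR_A; mR_B] = S·[w10; w11]:
  w00 = -1, w01 = -1, w10 = 0, w11 = 1/2

-1 -1 0 1/2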